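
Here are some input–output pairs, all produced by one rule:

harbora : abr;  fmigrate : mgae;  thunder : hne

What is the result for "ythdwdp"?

Rule — keep every other character starting from the second (positions 2nd, 4th, 6th, ...).
On "ythdwdp" that produces "tdd".

tdd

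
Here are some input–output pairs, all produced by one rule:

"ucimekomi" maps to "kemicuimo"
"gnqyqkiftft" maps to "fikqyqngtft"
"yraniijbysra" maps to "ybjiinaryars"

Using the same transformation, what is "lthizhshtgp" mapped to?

hshzihtlpgt

What's happening: reverse the string, then move the first 3 characters to the end (rotate left by 3).
For "lthizhshtgp" the result is "hshzihtlpgt".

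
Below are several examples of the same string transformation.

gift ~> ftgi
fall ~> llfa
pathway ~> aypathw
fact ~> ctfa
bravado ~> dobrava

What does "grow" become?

Looking at the pairs, the operation is to move the last 2 characters to the front (rotate right by 2).
For "grow" the result is "owgr".

owgr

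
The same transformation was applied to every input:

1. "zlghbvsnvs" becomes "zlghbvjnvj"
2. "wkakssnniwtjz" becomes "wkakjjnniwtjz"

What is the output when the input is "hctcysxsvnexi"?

hctcyjxjvnexi

Each output is the input with this applied: replace every "s" with "j".
Applying that to "hctcysxsvnexi" gives "hctcyjxjvnexi".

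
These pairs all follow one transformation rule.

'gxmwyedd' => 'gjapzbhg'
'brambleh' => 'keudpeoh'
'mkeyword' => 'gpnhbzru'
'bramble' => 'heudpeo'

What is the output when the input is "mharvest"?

What's happening: shift every letter 3 places forward in the alphabet (wrapping around), then move the last character to the front.
On "mharvest": the first step gives "pkduyhvw", and the second then gives "wpkduyhv".

wpkduyhv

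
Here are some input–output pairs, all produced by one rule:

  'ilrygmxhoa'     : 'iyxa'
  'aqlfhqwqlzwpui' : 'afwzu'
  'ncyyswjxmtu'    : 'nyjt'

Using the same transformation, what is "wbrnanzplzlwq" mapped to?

The transformation: keep one character in every 3, starting at position 1 (positions 1st, 4th, 7th, ...).
Applying that to "wbrnanzplzlwq" gives "wnzzq".

wnzzq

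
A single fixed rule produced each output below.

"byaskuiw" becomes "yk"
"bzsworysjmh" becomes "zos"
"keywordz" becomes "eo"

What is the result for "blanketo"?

lk

Each output is the input with this applied: delete the last character, then keep one character in every 3, starting at position 2 (positions 2nd, 5th, 8th, ...).
Applying both steps to "blanketo": "blanket", then "lk".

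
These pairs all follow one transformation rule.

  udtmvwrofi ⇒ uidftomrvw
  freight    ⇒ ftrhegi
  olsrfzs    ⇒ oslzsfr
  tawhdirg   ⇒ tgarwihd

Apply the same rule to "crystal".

Looking at the pairs, the operation is to take characters alternately from the front and the back (1st, last, 2nd, 2nd-last, ...).
So "crystal" becomes "clrayts".

clrayts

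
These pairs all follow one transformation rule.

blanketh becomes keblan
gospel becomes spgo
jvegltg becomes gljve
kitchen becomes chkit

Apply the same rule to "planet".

In each case the input is transformed by: delete the last 2 characters, then move the last 2 characters to the front (rotate right by 2).
Working it through for "planet": intermediate "plan", final "anpl".

anpl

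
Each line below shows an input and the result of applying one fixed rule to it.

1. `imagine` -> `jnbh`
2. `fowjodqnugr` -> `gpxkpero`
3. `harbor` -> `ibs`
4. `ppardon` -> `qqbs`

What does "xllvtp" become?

ymm

What's happening: delete the last 3 characters, then shift every letter 1 place forward in the alphabet (wrapping around).
"xllvtp" → "xll" → "ymm".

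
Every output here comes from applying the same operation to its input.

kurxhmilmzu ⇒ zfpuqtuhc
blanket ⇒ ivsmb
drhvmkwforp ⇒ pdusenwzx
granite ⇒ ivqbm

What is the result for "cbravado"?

What's happening: shift every letter 8 places forward in the alphabet (wrapping around), then delete the first 2 characters.
For "cbravado", step one produces "kjzidilw"; step two turns that into "zidilw".

zidilw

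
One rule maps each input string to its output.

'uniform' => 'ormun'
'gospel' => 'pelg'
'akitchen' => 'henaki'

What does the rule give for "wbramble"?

blewbr

In each case the input is transformed by: move the last 3 characters to the front (rotate right by 3), then delete the last 2 characters.
Applying both steps to "wbramble": "blewbram", then "blewbr".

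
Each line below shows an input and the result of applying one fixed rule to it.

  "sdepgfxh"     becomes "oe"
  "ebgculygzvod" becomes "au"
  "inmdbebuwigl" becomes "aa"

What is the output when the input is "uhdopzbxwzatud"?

Looking at the pairs, the operation is to shift every letter 1 place backward in the alphabet (wrapping around), then keep only the vowels.
Applying both steps to "uhdopzbxwzatud": "tgcnoyawvyzstc", then "oa".
(Check on "ebgculygzvod": → "dafbtkxfyunc" → "au" ✓)

oa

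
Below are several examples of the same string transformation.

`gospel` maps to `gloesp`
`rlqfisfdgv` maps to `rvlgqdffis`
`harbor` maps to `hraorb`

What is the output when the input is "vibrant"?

Rule — take characters alternately from the front and the back (1st, last, 2nd, 2nd-last, ...).
For "vibrant" the result is "vtinbar".

vtinbar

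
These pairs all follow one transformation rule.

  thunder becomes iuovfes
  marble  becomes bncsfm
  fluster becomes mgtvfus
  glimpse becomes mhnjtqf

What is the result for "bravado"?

In each case the input is transformed by: shift every letter 1 place forward in the alphabet (wrapping around), then swap each adjacent pair of characters (1↔2, 3↔4, ...).
Starting from "bravado": after the first operation, "csbwbep"; after the second, "scwbebp".

scwbebp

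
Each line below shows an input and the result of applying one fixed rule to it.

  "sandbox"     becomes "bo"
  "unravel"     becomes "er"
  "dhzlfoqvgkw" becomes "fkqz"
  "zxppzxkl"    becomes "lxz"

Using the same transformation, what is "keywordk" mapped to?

The pattern: sort the characters into alphabetical order, then keep one character in every 3, starting at position 2 (positions 2nd, 5th, 8th, ...).
"keywordk" → "dekkorwy" → "eoy".

eoy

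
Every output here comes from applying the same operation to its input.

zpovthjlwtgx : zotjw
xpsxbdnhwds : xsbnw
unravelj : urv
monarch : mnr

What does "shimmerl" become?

sim

Each output is the input with this applied: keep every other character starting from the first (positions 1st, 3rd, 5th, ...), then delete the last character.
For "shimmerl", step one produces "simr"; step two turns that into "sim".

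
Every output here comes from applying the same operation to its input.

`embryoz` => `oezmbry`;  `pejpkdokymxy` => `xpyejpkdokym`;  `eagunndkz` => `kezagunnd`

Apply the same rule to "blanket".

ebtlank

What's happening: swap the first and last characters, then move the last 2 characters to the front (rotate right by 2).
On "blanket" that produces "ebtlank".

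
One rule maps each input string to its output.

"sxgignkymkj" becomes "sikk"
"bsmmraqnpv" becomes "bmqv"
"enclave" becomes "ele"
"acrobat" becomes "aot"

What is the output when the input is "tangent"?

Each output is the input with this applied: keep one character in every 3, starting at position 1 (positions 1st, 4th, 7th, ...).
For "tangent" the result is "tgt".

tgt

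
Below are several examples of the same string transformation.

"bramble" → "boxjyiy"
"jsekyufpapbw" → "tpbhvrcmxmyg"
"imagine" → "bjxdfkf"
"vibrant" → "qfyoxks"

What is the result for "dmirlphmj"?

gjfoimeja

Each output is the input with this applied: shift every letter 3 places backward in the alphabet (wrapping around), then swap the first and last characters.
Working it through for "dmirlphmj": intermediate "ajfoimejg", final "gjfoimeja".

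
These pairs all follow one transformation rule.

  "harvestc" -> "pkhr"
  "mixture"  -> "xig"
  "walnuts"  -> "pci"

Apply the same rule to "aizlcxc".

xam

The transformation: keep every other character starting from the second (positions 2nd, 4th, 6th, ...), then shift every letter 11 places backward in the alphabet (wrapping around).
Starting from "aizlcxc": after the first operation, "ilx"; after the second, "xam".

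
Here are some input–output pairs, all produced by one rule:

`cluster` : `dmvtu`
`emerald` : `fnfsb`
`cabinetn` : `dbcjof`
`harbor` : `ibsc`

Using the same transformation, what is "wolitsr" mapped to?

xpmju

Each output is the input with this applied: shift every letter 1 place forward in the alphabet (wrapping around), then delete the last 2 characters.
Applying that to "wolitsr" gives "xpmju".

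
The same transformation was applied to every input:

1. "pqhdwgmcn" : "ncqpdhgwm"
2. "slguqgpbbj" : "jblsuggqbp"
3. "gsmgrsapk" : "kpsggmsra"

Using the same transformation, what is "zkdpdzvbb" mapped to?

bbkzpdzdv

Each output is the input with this applied: move the last 2 characters to the front (rotate right by 2), then swap each adjacent pair of characters (1↔2, 3↔4, ...).
Starting from "zkdpdzvbb": after the first operation, "bbzkdpdzv"; after the second, "bbkzpdzdv".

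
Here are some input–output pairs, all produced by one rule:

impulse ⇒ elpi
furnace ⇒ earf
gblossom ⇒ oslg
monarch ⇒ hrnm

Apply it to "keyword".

The pattern: keep every other character starting from the first (positions 1st, 3rd, 5th, ...), then reverse the string.
Working it through for "keyword": intermediate "kyod", final "doyk".

doyk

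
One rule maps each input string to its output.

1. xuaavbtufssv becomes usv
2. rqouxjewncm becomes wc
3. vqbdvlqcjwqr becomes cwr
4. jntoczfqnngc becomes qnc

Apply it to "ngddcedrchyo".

rho

The transformation: keep every other character starting from the second (positions 2nd, 4th, 6th, ...), then delete the first 3 characters.
For "ngddcedrchyo", step one produces "gderho"; step two turns that into "rho".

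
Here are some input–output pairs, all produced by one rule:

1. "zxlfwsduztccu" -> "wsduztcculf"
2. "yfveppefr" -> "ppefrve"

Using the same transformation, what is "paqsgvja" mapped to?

gvjaqs

In each case the input is transformed by: delete the first 2 characters, then move the first 2 characters to the end (rotate left by 2).
On "paqsgvja": the first step gives "qsgvja", and the second then gives "gvjaqs".
(Check on "yfveppefr": → "veppefr" → "ppefrve" ✓)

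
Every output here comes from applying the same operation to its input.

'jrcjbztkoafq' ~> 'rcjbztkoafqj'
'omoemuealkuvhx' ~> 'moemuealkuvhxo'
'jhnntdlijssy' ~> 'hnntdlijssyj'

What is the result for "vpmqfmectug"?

Each output is the input with this applied: move the first character to the end.
Applying that to "vpmqfmectug" gives "pmqfmectugv".

pmqfmectugv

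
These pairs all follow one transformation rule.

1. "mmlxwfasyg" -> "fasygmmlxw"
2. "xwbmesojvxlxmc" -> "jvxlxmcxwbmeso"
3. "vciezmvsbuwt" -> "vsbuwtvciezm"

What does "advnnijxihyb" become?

Each output is the input with this applied: swap the front and back halves of the string.
On "advnnijxihyb" that produces "jxihybadvnni".

jxihybadvnni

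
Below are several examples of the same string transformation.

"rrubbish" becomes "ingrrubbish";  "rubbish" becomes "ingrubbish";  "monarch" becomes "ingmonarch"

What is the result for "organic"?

ingorganic

In each case the input is transformed by: prepend "ing".
Doing the same to "organic": "ingorganic".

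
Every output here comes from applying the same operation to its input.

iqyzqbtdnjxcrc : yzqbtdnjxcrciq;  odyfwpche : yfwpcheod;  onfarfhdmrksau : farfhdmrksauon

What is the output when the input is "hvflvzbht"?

Looking at the pairs, the operation is to move the first 2 characters to the end (rotate left by 2).
For "hvflvzbht" the result is "flvzbhthv".

flvzbhthv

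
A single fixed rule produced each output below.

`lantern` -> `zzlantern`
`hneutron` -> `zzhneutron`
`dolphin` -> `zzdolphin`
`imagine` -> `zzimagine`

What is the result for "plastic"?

zzplastic

Rule — prepend "zz".
"plastic" → "zzplastic".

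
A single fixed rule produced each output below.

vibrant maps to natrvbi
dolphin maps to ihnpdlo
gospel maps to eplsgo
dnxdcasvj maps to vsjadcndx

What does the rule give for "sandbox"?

The rule is to move the last 2 characters to the front (rotate right by 2), then take characters alternately from the front and the back (1st, last, 2nd, 2nd-last, ...).
Applying both steps to "sandbox": "oxsandb", then "obxdsna".

obxdsna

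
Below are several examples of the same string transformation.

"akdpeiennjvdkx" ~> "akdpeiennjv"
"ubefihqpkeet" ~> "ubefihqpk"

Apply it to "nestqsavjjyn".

What's happening: delete the last 3 characters.
For "nestqsavjjyn" the result is "nestqsavj".

nestqsavj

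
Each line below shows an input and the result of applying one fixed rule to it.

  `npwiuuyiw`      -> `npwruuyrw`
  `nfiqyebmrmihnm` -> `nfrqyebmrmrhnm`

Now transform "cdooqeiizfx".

cdooqerrzfx

The pattern: replace every "i" with "r".
Doing the same to "cdooqeiizfx": "cdooqerrzfx".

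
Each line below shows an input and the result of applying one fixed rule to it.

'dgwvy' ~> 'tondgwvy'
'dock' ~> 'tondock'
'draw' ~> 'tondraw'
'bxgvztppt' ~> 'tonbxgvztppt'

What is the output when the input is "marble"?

What's happening: prepend "ton".
Doing the same to "marble": "tonmarble".

tonmarble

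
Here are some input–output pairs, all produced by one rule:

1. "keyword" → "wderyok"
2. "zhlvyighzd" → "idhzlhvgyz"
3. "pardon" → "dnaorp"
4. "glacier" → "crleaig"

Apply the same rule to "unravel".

alnervu

Rule — take characters alternately from the front and the back (1st, last, 2nd, 2nd-last, ...), then swap the first and last characters.
On "unravel": the first step gives "ulnerva", and the second then gives "alnervu".
(Check on "zhlvyighzd": → "zdhzlhvgyi" → "idhzlhvgyz" ✓)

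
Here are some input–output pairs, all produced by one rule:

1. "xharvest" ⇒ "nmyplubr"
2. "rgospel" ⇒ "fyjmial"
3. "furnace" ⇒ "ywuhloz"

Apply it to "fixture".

ylonrcz

Each output is the input with this applied: reverse the string, then shift every letter 6 places backward in the alphabet (wrapping around).
Working it through for "fixture": intermediate "erutxif", final "ylonrcz".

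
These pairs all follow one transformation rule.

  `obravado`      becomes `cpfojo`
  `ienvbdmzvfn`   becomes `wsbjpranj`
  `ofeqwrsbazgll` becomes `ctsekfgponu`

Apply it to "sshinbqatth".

What's happening: delete the last 2 characters, then shift every letter 12 places backward in the alphabet (wrapping around).
So "sshinbqatth" becomes "ggvwbpeoh".

ggvwbpeoh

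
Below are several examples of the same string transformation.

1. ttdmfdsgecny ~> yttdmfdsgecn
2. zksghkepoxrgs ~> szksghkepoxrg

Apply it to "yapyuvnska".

ayapyuvnsk

The rule is to move the last character to the front.
On "yapyuvnska" that produces "ayapyuvnsk".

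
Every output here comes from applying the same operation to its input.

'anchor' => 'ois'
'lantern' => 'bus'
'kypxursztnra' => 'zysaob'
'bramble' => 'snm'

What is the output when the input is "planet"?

The pattern: shift every letter 1 place forward in the alphabet (wrapping around), then keep every other character starting from the second (positions 2nd, 4th, 6th, ...).
"planet" → "qmbofu" → "mou".
(Check on "anchor": → "bodips" → "ois" ✓)

mou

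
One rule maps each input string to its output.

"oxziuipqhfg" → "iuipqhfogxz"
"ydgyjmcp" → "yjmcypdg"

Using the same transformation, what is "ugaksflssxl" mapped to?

In each case the input is transformed by: swap the first and last characters, then move the first 3 characters to the end (rotate left by 3).
For "ugaksflssxl", step one produces "lgaksflssxu"; step two turns that into "ksflssxulga".

ksflssxulga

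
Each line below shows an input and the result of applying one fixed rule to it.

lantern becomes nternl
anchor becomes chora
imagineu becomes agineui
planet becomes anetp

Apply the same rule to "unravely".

Looking at the pairs, the operation is to move the first 2 characters to the end (rotate left by 2), then delete the last character.
For "unravely" the result is "ravelyu".

ravelyu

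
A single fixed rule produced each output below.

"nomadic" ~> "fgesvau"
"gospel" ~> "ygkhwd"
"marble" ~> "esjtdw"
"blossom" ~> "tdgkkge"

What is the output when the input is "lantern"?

Each output is the input with this applied: shift every letter 8 places backward in the alphabet (wrapping around).
"lantern" → "dsflwjf".

dsflwjf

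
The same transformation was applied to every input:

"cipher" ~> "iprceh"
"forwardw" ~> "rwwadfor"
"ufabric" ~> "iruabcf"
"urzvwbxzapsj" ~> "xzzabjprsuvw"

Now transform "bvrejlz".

The rule is to sort the characters into alphabetical order, then move the last 3 characters to the front (rotate right by 3).
On "bvrejlz" that produces "rvzbejl".
(Check on "cipher": → "cehipr" → "iprceh" ✓)

rvzbejl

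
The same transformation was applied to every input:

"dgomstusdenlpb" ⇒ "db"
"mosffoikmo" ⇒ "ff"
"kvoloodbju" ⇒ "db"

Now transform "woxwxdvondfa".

da

What's happening: sort the characters into reverse alphabetical order, then keep only the last 2 characters.
For "woxwxdvondfa", step one produces "xxwwvoonfdda"; step two turns that into "da".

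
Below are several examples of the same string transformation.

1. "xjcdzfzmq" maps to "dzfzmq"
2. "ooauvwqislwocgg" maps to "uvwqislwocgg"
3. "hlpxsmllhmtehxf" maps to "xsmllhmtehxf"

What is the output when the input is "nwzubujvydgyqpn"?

ubujvydgyqpn

The rule is to delete the first 3 characters.
Applying that to "nwzubujvydgyqpn" gives "ubujvydgyqpn".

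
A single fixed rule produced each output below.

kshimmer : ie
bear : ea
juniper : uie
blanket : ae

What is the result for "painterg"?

In each case the input is transformed by: keep only the vowels.
For "painterg" the result is "aie".

aie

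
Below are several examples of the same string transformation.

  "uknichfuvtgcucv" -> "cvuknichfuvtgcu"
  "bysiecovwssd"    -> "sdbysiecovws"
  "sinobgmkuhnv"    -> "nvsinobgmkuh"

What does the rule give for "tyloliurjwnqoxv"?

xvtyloliurjwnqo

In each case the input is transformed by: move the last 2 characters to the front (rotate right by 2).
"tyloliurjwnqoxv" → "xvtyloliurjwnqo".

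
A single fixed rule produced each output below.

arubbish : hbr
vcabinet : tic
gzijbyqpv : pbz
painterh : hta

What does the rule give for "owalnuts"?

snw

What's happening: keep one character in every 3, starting at position 2 (positions 2nd, 5th, 8th, ...), then reverse the string.
Starting from "owalnuts": after the first operation, "wns"; after the second, "snw".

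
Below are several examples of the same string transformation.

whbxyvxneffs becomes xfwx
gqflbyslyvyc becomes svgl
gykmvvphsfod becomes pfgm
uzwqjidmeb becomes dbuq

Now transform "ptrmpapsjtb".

ptpm

Each output is the input with this applied: keep one character in every 3, starting at position 1 (positions 1st, 4th, 7th, ...), then move the first 2 characters to the end (rotate left by 2).
For "ptrmpapsjtb", step one produces "pmpt"; step two turns that into "ptpm".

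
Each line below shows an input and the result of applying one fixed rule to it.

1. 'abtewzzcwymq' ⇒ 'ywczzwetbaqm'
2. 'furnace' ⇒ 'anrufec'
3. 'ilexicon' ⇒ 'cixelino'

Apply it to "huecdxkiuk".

ikxdceuhku

Rule — reverse the string, then move the first 2 characters to the end (rotate left by 2).
"huecdxkiuk" → "ikxdceuhku".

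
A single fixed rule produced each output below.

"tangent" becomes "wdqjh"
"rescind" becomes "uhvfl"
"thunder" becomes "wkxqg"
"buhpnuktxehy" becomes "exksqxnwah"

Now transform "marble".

The transformation: delete the last 2 characters, then shift every letter 3 places forward in the alphabet (wrapping around).
Applying both steps to "marble": "marb", then "pdue".

pdue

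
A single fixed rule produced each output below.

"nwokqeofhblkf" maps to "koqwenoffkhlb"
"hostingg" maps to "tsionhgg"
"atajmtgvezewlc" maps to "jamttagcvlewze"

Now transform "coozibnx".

The rule is to move the first 3 characters to the end (rotate left by 3), then take characters alternately from the front and the back (1st, last, 2nd, 2nd-last, ...).
On "coozibnx": the first step gives "zibnxcoo", and the second then gives "zoiobcnx".

zoiobcnx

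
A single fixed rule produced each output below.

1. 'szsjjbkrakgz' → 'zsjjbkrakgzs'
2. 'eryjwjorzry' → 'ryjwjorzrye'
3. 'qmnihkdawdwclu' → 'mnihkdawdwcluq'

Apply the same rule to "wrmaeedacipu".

rmaeedacipuw

The pattern: move the first character to the end.
Doing the same to "wrmaeedacipu": "rmaeedacipuw".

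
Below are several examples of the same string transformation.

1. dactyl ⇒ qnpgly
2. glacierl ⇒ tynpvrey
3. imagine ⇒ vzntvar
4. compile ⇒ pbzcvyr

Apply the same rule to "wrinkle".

In each case the input is transformed by: shift every letter 13 places forward in the alphabet (wrapping around) — i.e. ROT13.
For "wrinkle" the result is "jevaxyr".

jevaxyr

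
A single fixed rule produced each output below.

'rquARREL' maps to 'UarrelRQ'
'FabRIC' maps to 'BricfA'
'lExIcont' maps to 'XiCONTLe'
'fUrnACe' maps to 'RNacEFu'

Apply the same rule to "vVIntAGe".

iNTagEVv

What's happening: flip the case of every letter, then move the first 2 characters to the end (rotate left by 2).
"vVIntAGe" → "VviNTagE" → "iNTagEVv".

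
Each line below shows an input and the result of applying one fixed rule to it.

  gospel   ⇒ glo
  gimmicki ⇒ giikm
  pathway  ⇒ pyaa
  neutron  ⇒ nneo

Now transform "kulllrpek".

kkuelp

Each output is the input with this applied: take characters alternately from the front and the back (1st, last, 2nd, 2nd-last, ...), then delete the last 3 characters.
So "kulllrpek" becomes "kkuelp".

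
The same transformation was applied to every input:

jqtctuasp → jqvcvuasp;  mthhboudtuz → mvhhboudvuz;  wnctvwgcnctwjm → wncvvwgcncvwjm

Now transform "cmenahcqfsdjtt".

The rule is to replace every "t" with "v".
On "cmenahcqfsdjtt" that produces "cmenahcqfsdjvv".

cmenahcqfsdjvv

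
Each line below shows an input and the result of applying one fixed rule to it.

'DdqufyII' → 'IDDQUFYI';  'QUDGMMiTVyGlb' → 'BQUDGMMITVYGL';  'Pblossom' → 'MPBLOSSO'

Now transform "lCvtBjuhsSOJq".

Looking at the pairs, the operation is to move the last character to the front, then convert every letter to uppercase.
Doing the same to "lCvtBjuhsSOJq": "QLCVTBJUHSSOJ".

QLCVTBJUHSSOJ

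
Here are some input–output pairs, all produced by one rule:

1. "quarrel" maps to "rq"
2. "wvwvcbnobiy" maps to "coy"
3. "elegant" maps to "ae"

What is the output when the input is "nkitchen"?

Each output is the input with this applied: move the first 2 characters to the end (rotate left by 2), then keep one character in every 3, starting at position 3 (positions 3rd, 6th, 9th, ...).
Doing the same to "nkitchen": "cn".

cn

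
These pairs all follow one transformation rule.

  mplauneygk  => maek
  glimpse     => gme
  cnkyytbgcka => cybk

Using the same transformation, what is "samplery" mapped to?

spr

What's happening: keep one character in every 3, starting at position 1 (positions 1st, 4th, 7th, ...).
For "samplery" the result is "spr".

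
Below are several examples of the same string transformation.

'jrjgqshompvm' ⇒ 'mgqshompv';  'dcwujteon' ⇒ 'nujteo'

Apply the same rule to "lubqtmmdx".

Rule — delete the first 3 characters, then move the last character to the front.
Working it through for "lubqtmmdx": intermediate "qtmmdx", final "xqtmmd".

xqtmmd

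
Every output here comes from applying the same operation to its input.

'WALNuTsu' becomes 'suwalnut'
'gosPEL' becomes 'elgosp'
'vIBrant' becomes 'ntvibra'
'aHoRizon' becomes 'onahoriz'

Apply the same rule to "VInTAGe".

gevinta

Each output is the input with this applied: move the last 2 characters to the front (rotate right by 2), then convert every letter to lowercase.
"VInTAGe" → "GeVInTA" → "gevinta".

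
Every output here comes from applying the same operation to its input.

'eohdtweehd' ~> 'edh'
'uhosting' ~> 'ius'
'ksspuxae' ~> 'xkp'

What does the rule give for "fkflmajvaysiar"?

What's happening: swap the front and back halves of the string, then keep one character in every 3, starting at position 2 (positions 2nd, 5th, 8th, ...).
On "fkflmajvaysiar": the first step gives "vaysiarfkflmaj", and the second then gives "aiflj".

aiflj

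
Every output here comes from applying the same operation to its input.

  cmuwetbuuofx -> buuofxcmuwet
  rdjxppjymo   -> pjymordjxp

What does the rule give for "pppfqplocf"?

Each output is the input with this applied: swap the front and back halves of the string.
Doing the same to "pppfqplocf": "plocfpppfq".

plocfpppfq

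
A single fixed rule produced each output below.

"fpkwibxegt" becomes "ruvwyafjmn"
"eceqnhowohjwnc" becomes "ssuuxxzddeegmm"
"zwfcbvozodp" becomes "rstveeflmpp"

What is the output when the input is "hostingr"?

Looking at the pairs, the operation is to sort the characters into alphabetical order, then shift every letter 10 places backward in the alphabet (wrapping around).
On "hostingr": the first step gives "ghinorst", and the second then gives "wxydehij".

wxydehij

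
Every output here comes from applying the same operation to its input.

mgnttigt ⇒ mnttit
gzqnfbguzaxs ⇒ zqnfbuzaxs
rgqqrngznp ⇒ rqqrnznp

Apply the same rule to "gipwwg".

In each case the input is transformed by: remove every "g".
Doing the same to "gipwwg": "ipww".

ipww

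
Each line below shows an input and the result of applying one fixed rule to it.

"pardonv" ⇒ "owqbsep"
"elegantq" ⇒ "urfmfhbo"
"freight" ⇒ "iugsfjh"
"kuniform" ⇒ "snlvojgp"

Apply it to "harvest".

tuibswf

Each output is the input with this applied: move the last 2 characters to the front (rotate right by 2), then shift every letter 1 place forward in the alphabet (wrapping around).
Working it through for "harvest": intermediate "stharve", final "tuibswf".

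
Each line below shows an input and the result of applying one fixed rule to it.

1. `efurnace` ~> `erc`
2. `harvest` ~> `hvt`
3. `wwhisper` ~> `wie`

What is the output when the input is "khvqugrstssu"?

kqrs

The rule is to keep one character in every 3, starting at position 1 (positions 1st, 4th, 7th, ...).
On "khvqugrstssu" that produces "kqrs".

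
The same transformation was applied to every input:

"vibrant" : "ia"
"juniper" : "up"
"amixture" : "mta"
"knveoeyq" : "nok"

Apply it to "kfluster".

Looking at the pairs, the operation is to swap the first and last characters, then keep one character in every 3, starting at position 2 (positions 2nd, 5th, 8th, ...).
Applying that to "kfluster" gives "fsk".

fsk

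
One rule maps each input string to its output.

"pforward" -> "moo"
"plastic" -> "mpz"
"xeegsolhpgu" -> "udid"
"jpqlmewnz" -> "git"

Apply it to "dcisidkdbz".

Each output is the input with this applied: keep one character in every 3, starting at position 1 (positions 1st, 4th, 7th, ...), then shift every letter 3 places backward in the alphabet (wrapping around).
Starting from "dcisidkdbz": after the first operation, "dskz"; after the second, "aphw".

aphw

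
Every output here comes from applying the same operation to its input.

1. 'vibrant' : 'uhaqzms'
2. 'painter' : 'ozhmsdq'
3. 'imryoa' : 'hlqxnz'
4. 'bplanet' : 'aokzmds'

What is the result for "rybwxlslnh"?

qxavwkrkmg

What's happening: shift every letter 1 place backward in the alphabet (wrapping around).
On "rybwxlslnh" that produces "qxavwkrkmg".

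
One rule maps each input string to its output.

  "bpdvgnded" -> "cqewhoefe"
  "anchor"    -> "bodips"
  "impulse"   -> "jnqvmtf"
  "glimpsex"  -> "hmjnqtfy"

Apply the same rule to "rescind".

sftdjoe

Each output is the input with this applied: shift every letter 1 place forward in the alphabet (wrapping around).
On "rescind" that produces "sftdjoe".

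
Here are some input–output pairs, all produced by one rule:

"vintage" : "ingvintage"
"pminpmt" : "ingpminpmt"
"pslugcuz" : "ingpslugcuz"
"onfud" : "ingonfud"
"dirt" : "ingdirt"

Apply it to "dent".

ingdent

The rule is to prepend "ing".
So "dent" becomes "ingdent".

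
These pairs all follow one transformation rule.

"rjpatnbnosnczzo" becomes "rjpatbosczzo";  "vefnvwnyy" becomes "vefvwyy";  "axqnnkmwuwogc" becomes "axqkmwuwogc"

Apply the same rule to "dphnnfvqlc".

dphfvqlc

The pattern: remove every "n".
For "dphnnfvqlc" the result is "dphfvqlc".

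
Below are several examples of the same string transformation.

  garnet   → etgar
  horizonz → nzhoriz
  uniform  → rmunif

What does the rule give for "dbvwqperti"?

tidbvwqpe

What's happening: move the last 2 characters to the front (rotate right by 2), then delete the last character.
On "dbvwqperti": the first step gives "tidbvwqper", and the second then gives "tidbvwqpe".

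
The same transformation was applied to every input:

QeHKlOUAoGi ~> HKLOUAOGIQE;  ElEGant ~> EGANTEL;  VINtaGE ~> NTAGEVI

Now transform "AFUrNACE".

Rule — move the first 2 characters to the end (rotate left by 2), then convert every letter to uppercase.
For "AFUrNACE", step one produces "UrNACEAF"; step two turns that into "URNACEAF".

URNACEAF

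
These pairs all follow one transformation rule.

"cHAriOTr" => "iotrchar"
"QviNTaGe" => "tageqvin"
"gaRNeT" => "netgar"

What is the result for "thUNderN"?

dernthun

Looking at the pairs, the operation is to swap the front and back halves of the string, then convert every letter to lowercase.
On "thUNderN": the first step gives "derNthUN", and the second then gives "dernthun".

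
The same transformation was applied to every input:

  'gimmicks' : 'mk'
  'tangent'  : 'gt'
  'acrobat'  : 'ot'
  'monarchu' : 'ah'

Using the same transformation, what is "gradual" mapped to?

dl

Looking at the pairs, the operation is to keep one character in every 3, starting at position 1 (positions 1st, 4th, 7th, ...), then delete the first character.
"gradual" → "gdl" → "dl".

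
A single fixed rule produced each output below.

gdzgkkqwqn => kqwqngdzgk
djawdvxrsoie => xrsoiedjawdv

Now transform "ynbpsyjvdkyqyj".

vdkyqyjynbpsyj

Each output is the input with this applied: swap the front and back halves of the string.
For "ynbpsyjvdkyqyj" the result is "vdkyqyjynbpsyj".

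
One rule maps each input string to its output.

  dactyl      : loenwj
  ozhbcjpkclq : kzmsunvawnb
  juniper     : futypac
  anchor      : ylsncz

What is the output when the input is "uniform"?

yfqtczx

The rule is to swap each adjacent pair of characters (1↔2, 3↔4, ...), then shift every letter 11 places forward in the alphabet (wrapping around).
"uniform" → "nufirom" → "yfqtczx".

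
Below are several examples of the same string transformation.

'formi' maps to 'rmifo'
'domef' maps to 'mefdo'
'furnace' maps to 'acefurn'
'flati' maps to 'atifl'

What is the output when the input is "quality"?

The pattern: move the last 3 characters to the front (rotate right by 3).
On "quality" that produces "ityqual".

ityqual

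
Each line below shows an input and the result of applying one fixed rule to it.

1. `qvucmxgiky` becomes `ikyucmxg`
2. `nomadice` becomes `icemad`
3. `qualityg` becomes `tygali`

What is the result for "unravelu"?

elurav

What's happening: delete the first 2 characters, then move the last 3 characters to the front (rotate right by 3).
Applying both steps to "unravelu": "ravelu", then "elurav".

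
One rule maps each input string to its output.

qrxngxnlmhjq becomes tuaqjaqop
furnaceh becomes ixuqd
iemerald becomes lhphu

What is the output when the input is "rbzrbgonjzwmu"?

uecuejrqmc

Looking at the pairs, the operation is to delete the last 3 characters, then shift every letter 3 places forward in the alphabet (wrapping around).
For "rbzrbgonjzwmu", step one produces "rbzrbgonjz"; step two turns that into "uecuejrqmc".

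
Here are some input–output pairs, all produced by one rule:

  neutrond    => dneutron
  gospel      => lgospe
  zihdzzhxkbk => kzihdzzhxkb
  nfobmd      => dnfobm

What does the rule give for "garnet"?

The rule is to move the last character to the front.
Applying that to "garnet" gives "tgarne".

tgarne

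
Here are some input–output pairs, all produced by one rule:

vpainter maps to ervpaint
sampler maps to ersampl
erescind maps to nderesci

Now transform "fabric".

Each output is the input with this applied: move the last 2 characters to the front (rotate right by 2).
Applying that to "fabric" gives "icfabr".

icfabr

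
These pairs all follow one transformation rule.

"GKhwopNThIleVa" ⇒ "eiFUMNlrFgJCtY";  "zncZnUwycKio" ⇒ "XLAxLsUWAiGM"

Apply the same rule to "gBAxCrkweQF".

EzyVaPIUCod

The pattern: shift every letter 2 places backward in the alphabet (wrapping around), then flip the case of every letter.
On "gBAxCrkweQF": the first step gives "eZYvApiucOD", and the second then gives "EzyVaPIUCod".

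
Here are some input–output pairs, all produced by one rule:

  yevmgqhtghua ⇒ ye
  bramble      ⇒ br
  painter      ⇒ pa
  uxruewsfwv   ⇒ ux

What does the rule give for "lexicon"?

Rule — keep only the first 2 characters.
So "lexicon" becomes "le".

le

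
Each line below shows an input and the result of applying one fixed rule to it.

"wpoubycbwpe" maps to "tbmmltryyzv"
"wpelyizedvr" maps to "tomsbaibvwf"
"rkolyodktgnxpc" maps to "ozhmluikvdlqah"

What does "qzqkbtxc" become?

nzwunqhy

What's happening: shift every letter 3 places backward in the alphabet (wrapping around), then take characters alternately from the front and the back (1st, last, 2nd, 2nd-last, ...).
Working it through for "qzqkbtxc": intermediate "nwnhyquz", final "nzwunqhy".
(Check on "wpelyizedvr": → "tmbivfwbaso" → "tomsbaibvwf" ✓)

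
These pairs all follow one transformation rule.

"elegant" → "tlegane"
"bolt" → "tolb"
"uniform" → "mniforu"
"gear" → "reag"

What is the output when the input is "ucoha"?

acohu

What's happening: swap the first and last characters.
On "ucoha" that produces "acohu".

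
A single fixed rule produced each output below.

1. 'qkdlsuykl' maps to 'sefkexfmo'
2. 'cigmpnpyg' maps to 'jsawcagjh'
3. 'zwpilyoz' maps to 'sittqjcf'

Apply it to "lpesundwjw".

What's happening: move the last 3 characters to the front (rotate right by 3), then shift every letter 6 places backward in the alphabet (wrapping around).
Applying both steps to "lpesundwjw": "wjwlpesund", then "qdqfjymohx".

qdqfjymohx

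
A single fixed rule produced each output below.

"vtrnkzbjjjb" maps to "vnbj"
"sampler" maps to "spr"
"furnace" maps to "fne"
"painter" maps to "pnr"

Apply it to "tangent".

tgt

In each case the input is transformed by: keep one character in every 3, starting at position 1 (positions 1st, 4th, 7th, ...).
So "tangent" becomes "tgt".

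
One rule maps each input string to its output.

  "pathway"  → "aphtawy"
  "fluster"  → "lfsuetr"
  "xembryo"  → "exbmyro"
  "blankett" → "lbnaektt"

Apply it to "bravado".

What's happening: swap each adjacent pair of characters (1↔2, 3↔4, ...).
"bravado" → "rbvadao".

rbvadao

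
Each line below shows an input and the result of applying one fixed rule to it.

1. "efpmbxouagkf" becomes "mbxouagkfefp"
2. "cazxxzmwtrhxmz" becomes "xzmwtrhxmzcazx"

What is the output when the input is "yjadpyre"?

Rule — move the last 3 characters to the front (rotate right by 3), then swap the front and back halves of the string.
On "yjadpyre": the first step gives "yreyjadp", and the second then gives "jadpyrey".

jadpyrey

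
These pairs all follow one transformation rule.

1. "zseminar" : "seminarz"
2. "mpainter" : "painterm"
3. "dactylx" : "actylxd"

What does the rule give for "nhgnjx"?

Looking at the pairs, the operation is to move the first character to the end.
Applying that to "nhgnjx" gives "hgnjxn".

hgnjxn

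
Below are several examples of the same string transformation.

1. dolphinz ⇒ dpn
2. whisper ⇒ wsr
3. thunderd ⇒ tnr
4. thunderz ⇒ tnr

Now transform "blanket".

bnt

Rule — keep one character in every 3, starting at position 1 (positions 1st, 4th, 7th, ...).
For "blanket" the result is "bnt".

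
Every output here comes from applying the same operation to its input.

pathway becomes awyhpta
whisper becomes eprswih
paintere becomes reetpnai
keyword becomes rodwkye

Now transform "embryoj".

oyjrebm

The rule is to move the last 2 characters to the front (rotate right by 2), then take characters alternately from the front and the back (1st, last, 2nd, 2nd-last, ...).
For "embryoj" the result is "oyjrebm".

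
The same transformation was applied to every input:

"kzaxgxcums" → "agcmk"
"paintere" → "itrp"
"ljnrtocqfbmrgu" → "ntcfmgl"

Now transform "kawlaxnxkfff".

wankfk

Rule — keep every other character starting from the first (positions 1st, 3rd, 5th, ...), then move the first character to the end.
On "kawlaxnxkfff": the first step gives "kwankf", and the second then gives "wankfk".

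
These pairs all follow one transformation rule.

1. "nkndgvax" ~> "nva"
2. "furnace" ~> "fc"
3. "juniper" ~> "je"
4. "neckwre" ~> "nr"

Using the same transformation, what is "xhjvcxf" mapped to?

xx

The pattern: swap each adjacent pair of characters (1↔2, 3↔4, ...), then keep one character in every 3, starting at position 2 (positions 2nd, 5th, 8th, ...).
Working it through for "xhjvcxf": intermediate "hxvjxcf", final "xx".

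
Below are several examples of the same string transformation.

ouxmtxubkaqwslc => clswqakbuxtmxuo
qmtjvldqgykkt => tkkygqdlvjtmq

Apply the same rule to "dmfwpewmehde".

edhemwepwfmd

The rule is to reverse the string.
So "dmfwpewmehde" becomes "edhemwepwfmd".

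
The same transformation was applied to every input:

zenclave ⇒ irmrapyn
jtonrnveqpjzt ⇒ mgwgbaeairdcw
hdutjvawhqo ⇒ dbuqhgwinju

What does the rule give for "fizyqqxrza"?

What's happening: move the last 2 characters to the front (rotate right by 2), then shift every letter 13 places forward in the alphabet (wrapping around) — i.e. ROT13.
Working it through for "fizyqqxrza": intermediate "zafizyqqxr", final "mnsvmlddke".

mnsvmlddke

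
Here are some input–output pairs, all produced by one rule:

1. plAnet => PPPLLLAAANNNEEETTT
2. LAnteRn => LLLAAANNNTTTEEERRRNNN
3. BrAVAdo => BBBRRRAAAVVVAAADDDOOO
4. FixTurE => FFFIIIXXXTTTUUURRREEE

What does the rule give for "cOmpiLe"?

Rule — repeat every character 3 times, then convert every letter to uppercase.
Working it through for "cOmpiLe": intermediate "cccOOOmmmpppiiiLLLeee", final "CCCOOOMMMPPPIIILLLEEE".

CCCOOOMMMPPPIIILLLEEE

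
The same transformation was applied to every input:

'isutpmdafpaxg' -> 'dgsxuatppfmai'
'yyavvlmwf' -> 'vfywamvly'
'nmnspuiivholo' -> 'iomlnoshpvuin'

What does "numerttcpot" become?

ttuompecrtn

The pattern: take characters alternately from the front and the back (1st, last, 2nd, 2nd-last, ...), then swap the first and last characters.
Starting from "numerttcpot": after the first operation, "ntuompecrtt"; after the second, "ttuompecrtn".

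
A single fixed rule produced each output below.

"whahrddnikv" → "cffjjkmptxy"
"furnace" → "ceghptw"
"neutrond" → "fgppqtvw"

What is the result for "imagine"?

The transformation: sort the characters into alphabetical order, then shift every letter 2 places forward in the alphabet (wrapping around).
Applying both steps to "imagine": "aegiimn", then "cgikkop".

cgikkop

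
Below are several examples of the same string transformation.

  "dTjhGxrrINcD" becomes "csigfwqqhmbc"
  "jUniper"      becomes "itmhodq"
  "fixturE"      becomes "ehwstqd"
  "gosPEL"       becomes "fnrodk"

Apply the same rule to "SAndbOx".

rzmcanw

The transformation: shift every letter 1 place backward in the alphabet (wrapping around), then convert every letter to lowercase.
"SAndbOx" → "RZmcaNw" → "rzmcanw".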